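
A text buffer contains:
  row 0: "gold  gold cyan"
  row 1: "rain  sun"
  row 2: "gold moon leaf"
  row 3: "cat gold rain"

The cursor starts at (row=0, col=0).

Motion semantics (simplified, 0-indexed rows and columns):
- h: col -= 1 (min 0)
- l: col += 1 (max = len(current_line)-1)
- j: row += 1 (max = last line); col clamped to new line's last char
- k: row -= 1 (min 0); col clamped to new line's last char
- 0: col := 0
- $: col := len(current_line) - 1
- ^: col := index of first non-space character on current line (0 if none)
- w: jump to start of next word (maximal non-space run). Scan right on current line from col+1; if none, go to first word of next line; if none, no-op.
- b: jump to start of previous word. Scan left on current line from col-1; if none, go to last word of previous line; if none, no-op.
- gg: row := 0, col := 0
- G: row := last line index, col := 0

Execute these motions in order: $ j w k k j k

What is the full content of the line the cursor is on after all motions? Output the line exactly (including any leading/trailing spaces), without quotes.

Answer: gold  gold cyan

Derivation:
After 1 ($): row=0 col=14 char='n'
After 2 (j): row=1 col=8 char='n'
After 3 (w): row=2 col=0 char='g'
After 4 (k): row=1 col=0 char='r'
After 5 (k): row=0 col=0 char='g'
After 6 (j): row=1 col=0 char='r'
After 7 (k): row=0 col=0 char='g'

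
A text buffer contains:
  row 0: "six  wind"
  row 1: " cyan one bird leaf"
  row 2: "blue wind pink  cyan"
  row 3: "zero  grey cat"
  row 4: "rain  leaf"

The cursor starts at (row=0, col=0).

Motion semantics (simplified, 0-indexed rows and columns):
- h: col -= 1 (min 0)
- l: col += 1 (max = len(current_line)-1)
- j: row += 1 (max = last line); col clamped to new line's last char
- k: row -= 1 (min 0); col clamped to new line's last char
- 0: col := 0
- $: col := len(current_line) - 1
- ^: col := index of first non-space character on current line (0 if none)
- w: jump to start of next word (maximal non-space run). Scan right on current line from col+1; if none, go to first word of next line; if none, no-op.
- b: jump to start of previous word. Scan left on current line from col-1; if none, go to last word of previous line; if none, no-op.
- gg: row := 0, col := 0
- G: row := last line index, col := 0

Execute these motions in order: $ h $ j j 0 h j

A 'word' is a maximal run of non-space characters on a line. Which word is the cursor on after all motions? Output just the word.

Answer: zero

Derivation:
After 1 ($): row=0 col=8 char='d'
After 2 (h): row=0 col=7 char='n'
After 3 ($): row=0 col=8 char='d'
After 4 (j): row=1 col=8 char='e'
After 5 (j): row=2 col=8 char='d'
After 6 (0): row=2 col=0 char='b'
After 7 (h): row=2 col=0 char='b'
After 8 (j): row=3 col=0 char='z'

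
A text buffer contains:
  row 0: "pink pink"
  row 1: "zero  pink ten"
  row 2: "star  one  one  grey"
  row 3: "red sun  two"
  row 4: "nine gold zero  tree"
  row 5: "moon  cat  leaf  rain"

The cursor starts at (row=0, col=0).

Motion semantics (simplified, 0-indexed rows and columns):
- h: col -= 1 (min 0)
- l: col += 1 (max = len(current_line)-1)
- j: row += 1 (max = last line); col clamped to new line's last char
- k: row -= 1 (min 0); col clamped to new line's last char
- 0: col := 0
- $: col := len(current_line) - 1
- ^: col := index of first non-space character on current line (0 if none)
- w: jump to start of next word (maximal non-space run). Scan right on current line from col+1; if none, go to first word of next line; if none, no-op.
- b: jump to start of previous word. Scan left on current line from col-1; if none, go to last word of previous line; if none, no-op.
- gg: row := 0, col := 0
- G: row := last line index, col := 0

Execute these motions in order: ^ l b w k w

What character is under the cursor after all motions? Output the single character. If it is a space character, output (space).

After 1 (^): row=0 col=0 char='p'
After 2 (l): row=0 col=1 char='i'
After 3 (b): row=0 col=0 char='p'
After 4 (w): row=0 col=5 char='p'
After 5 (k): row=0 col=5 char='p'
After 6 (w): row=1 col=0 char='z'

Answer: z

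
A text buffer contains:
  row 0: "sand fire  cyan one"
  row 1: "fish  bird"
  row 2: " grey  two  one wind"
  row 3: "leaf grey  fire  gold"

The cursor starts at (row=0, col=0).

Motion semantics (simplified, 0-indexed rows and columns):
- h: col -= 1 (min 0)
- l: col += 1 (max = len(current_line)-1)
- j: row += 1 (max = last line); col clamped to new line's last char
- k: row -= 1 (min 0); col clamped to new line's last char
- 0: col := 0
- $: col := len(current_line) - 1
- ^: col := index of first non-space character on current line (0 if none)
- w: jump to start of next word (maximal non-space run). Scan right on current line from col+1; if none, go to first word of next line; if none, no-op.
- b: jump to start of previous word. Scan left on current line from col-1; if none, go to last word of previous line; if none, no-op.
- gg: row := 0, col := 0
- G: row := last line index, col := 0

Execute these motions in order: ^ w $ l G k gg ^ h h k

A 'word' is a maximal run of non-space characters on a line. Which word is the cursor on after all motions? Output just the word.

Answer: sand

Derivation:
After 1 (^): row=0 col=0 char='s'
After 2 (w): row=0 col=5 char='f'
After 3 ($): row=0 col=18 char='e'
After 4 (l): row=0 col=18 char='e'
After 5 (G): row=3 col=0 char='l'
After 6 (k): row=2 col=0 char='_'
After 7 (gg): row=0 col=0 char='s'
After 8 (^): row=0 col=0 char='s'
After 9 (h): row=0 col=0 char='s'
After 10 (h): row=0 col=0 char='s'
After 11 (k): row=0 col=0 char='s'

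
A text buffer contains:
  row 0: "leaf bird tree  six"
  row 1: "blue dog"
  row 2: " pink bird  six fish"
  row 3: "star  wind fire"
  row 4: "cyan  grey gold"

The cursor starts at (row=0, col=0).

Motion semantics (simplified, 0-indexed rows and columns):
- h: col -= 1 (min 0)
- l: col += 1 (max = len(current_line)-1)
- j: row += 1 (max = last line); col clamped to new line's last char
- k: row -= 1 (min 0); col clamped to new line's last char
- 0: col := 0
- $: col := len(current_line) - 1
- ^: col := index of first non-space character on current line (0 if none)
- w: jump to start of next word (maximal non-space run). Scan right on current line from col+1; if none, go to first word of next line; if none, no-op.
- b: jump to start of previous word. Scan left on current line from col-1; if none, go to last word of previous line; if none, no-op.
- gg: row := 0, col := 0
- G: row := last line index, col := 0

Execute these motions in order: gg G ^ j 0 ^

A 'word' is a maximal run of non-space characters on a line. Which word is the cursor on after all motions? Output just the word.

Answer: cyan

Derivation:
After 1 (gg): row=0 col=0 char='l'
After 2 (G): row=4 col=0 char='c'
After 3 (^): row=4 col=0 char='c'
After 4 (j): row=4 col=0 char='c'
After 5 (0): row=4 col=0 char='c'
After 6 (^): row=4 col=0 char='c'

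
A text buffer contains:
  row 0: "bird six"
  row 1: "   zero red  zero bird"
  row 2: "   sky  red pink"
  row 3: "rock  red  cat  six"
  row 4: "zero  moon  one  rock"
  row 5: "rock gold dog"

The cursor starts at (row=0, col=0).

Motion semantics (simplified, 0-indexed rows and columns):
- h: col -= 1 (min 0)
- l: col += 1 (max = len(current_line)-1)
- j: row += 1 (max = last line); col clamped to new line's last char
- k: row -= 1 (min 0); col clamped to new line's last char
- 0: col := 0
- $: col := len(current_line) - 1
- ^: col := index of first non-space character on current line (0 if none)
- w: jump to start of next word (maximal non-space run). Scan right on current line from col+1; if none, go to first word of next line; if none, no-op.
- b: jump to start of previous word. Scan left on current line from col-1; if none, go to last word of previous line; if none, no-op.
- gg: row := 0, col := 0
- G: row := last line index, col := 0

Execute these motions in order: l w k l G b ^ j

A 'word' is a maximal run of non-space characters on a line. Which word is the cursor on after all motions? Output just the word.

Answer: rock

Derivation:
After 1 (l): row=0 col=1 char='i'
After 2 (w): row=0 col=5 char='s'
After 3 (k): row=0 col=5 char='s'
After 4 (l): row=0 col=6 char='i'
After 5 (G): row=5 col=0 char='r'
After 6 (b): row=4 col=17 char='r'
After 7 (^): row=4 col=0 char='z'
After 8 (j): row=5 col=0 char='r'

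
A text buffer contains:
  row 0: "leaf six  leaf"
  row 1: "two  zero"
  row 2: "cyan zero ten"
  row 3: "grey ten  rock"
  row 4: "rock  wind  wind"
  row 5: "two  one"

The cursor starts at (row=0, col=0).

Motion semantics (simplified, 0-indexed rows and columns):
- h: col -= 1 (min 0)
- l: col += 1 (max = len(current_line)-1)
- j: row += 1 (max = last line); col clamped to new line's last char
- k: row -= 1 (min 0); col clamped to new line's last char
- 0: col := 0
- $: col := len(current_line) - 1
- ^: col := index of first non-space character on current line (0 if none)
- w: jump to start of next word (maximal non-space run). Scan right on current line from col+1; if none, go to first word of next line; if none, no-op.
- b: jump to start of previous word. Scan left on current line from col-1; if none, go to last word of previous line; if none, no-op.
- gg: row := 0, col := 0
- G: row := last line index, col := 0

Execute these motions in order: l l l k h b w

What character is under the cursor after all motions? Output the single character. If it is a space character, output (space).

After 1 (l): row=0 col=1 char='e'
After 2 (l): row=0 col=2 char='a'
After 3 (l): row=0 col=3 char='f'
After 4 (k): row=0 col=3 char='f'
After 5 (h): row=0 col=2 char='a'
After 6 (b): row=0 col=0 char='l'
After 7 (w): row=0 col=5 char='s'

Answer: s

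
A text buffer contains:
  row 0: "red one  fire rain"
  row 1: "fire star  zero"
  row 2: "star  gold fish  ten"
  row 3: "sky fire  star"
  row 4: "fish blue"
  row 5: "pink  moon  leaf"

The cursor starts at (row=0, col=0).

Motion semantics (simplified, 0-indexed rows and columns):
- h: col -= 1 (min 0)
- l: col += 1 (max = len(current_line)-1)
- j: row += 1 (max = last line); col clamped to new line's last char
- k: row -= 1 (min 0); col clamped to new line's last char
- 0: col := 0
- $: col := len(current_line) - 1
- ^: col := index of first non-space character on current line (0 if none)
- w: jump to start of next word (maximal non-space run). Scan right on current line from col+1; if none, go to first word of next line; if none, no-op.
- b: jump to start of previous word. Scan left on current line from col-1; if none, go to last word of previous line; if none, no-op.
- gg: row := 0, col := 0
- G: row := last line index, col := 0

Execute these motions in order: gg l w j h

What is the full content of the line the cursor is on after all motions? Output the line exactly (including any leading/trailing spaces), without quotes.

Answer: fire star  zero

Derivation:
After 1 (gg): row=0 col=0 char='r'
After 2 (l): row=0 col=1 char='e'
After 3 (w): row=0 col=4 char='o'
After 4 (j): row=1 col=4 char='_'
After 5 (h): row=1 col=3 char='e'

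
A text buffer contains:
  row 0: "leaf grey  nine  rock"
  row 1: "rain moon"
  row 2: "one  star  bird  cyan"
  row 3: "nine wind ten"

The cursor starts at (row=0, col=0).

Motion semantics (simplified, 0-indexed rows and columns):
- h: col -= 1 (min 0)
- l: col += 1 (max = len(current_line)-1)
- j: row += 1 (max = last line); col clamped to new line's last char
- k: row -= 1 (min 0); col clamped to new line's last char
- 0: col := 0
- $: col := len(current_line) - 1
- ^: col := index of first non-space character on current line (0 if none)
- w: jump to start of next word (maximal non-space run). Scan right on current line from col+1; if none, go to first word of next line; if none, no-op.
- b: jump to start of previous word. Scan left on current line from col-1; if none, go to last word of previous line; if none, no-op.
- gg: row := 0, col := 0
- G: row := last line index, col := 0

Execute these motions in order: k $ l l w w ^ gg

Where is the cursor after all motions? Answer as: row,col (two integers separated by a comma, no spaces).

After 1 (k): row=0 col=0 char='l'
After 2 ($): row=0 col=20 char='k'
After 3 (l): row=0 col=20 char='k'
After 4 (l): row=0 col=20 char='k'
After 5 (w): row=1 col=0 char='r'
After 6 (w): row=1 col=5 char='m'
After 7 (^): row=1 col=0 char='r'
After 8 (gg): row=0 col=0 char='l'

Answer: 0,0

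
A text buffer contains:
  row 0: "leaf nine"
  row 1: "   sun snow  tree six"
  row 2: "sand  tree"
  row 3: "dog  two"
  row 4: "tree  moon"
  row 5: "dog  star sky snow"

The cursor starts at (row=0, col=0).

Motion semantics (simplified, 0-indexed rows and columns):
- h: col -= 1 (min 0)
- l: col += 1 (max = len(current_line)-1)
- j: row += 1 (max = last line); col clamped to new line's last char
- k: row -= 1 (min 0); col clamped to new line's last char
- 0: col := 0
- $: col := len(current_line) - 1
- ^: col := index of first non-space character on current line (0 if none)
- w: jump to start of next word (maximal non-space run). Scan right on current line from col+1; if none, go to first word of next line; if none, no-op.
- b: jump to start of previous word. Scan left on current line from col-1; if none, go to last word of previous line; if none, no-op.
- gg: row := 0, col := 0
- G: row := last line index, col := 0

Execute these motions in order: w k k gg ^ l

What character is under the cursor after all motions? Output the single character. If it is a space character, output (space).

Answer: e

Derivation:
After 1 (w): row=0 col=5 char='n'
After 2 (k): row=0 col=5 char='n'
After 3 (k): row=0 col=5 char='n'
After 4 (gg): row=0 col=0 char='l'
After 5 (^): row=0 col=0 char='l'
After 6 (l): row=0 col=1 char='e'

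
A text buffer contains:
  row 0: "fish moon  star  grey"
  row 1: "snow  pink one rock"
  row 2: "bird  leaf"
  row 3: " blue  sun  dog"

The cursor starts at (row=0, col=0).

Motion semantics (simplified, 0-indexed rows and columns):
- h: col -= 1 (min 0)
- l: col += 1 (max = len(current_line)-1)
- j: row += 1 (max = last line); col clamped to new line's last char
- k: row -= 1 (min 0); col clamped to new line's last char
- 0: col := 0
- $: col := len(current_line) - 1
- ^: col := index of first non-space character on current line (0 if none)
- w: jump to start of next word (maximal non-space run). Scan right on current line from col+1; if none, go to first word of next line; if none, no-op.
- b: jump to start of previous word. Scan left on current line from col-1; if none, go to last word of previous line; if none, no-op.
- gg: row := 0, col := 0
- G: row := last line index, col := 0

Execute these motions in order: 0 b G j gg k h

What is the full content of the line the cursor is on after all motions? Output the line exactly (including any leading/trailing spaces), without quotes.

Answer: fish moon  star  grey

Derivation:
After 1 (0): row=0 col=0 char='f'
After 2 (b): row=0 col=0 char='f'
After 3 (G): row=3 col=0 char='_'
After 4 (j): row=3 col=0 char='_'
After 5 (gg): row=0 col=0 char='f'
After 6 (k): row=0 col=0 char='f'
After 7 (h): row=0 col=0 char='f'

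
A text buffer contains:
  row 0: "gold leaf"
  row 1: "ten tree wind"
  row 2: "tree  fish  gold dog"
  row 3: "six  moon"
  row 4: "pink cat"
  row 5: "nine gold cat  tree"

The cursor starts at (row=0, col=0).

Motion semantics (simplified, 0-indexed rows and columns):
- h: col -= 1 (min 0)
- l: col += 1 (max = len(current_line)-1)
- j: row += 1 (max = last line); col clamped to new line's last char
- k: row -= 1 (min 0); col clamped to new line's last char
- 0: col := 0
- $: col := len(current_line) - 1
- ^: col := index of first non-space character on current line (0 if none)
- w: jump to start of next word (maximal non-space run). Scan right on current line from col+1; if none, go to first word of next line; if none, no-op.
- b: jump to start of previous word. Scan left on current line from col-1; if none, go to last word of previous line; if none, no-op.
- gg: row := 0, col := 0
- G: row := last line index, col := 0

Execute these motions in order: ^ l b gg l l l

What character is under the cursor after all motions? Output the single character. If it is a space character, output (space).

After 1 (^): row=0 col=0 char='g'
After 2 (l): row=0 col=1 char='o'
After 3 (b): row=0 col=0 char='g'
After 4 (gg): row=0 col=0 char='g'
After 5 (l): row=0 col=1 char='o'
After 6 (l): row=0 col=2 char='l'
After 7 (l): row=0 col=3 char='d'

Answer: d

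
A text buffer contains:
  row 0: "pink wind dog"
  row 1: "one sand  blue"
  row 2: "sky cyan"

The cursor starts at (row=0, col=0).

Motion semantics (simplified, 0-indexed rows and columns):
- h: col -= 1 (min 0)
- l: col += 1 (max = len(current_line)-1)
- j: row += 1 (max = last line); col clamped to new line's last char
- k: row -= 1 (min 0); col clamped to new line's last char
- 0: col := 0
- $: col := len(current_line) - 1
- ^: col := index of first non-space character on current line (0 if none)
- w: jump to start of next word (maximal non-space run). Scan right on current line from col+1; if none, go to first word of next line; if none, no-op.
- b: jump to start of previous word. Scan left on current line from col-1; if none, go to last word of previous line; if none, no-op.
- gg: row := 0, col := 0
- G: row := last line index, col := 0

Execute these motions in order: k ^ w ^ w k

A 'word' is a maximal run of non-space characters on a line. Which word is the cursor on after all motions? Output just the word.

After 1 (k): row=0 col=0 char='p'
After 2 (^): row=0 col=0 char='p'
After 3 (w): row=0 col=5 char='w'
After 4 (^): row=0 col=0 char='p'
After 5 (w): row=0 col=5 char='w'
After 6 (k): row=0 col=5 char='w'

Answer: wind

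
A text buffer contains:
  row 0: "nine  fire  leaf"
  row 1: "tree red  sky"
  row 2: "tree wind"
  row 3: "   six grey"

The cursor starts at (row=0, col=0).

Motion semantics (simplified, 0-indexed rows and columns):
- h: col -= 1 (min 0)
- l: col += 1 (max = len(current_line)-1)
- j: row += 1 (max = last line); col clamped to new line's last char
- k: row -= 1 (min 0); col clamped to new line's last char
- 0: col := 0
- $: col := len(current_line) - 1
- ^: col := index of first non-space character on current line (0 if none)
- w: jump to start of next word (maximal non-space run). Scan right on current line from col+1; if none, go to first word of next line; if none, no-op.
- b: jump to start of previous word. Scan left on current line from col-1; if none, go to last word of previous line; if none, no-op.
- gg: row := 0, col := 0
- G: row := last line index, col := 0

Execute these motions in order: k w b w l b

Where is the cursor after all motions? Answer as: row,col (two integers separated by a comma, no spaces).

Answer: 0,6

Derivation:
After 1 (k): row=0 col=0 char='n'
After 2 (w): row=0 col=6 char='f'
After 3 (b): row=0 col=0 char='n'
After 4 (w): row=0 col=6 char='f'
After 5 (l): row=0 col=7 char='i'
After 6 (b): row=0 col=6 char='f'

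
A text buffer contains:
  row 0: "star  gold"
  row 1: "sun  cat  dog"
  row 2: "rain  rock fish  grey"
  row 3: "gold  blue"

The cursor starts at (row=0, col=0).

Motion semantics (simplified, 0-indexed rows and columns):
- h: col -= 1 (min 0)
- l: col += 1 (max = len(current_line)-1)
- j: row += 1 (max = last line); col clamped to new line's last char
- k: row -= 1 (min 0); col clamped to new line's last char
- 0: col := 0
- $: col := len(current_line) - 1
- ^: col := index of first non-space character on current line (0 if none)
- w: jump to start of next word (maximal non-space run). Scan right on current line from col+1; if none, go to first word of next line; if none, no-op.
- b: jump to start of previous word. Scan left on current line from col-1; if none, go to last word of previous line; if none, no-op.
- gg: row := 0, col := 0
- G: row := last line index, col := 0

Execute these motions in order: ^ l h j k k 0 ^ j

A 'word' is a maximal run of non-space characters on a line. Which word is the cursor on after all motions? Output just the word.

After 1 (^): row=0 col=0 char='s'
After 2 (l): row=0 col=1 char='t'
After 3 (h): row=0 col=0 char='s'
After 4 (j): row=1 col=0 char='s'
After 5 (k): row=0 col=0 char='s'
After 6 (k): row=0 col=0 char='s'
After 7 (0): row=0 col=0 char='s'
After 8 (^): row=0 col=0 char='s'
After 9 (j): row=1 col=0 char='s'

Answer: sun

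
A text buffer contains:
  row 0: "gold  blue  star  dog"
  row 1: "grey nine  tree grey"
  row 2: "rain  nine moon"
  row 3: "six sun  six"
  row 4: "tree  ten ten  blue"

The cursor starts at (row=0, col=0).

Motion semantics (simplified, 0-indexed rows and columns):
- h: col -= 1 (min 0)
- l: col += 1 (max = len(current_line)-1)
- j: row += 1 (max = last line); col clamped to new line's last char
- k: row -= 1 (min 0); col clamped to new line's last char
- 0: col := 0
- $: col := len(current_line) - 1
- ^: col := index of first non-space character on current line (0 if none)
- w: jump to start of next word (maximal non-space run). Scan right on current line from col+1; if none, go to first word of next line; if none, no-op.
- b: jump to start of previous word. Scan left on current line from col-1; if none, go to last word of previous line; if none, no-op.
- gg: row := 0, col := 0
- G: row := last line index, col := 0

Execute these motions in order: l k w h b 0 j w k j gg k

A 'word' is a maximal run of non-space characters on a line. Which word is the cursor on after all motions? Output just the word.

Answer: gold

Derivation:
After 1 (l): row=0 col=1 char='o'
After 2 (k): row=0 col=1 char='o'
After 3 (w): row=0 col=6 char='b'
After 4 (h): row=0 col=5 char='_'
After 5 (b): row=0 col=0 char='g'
After 6 (0): row=0 col=0 char='g'
After 7 (j): row=1 col=0 char='g'
After 8 (w): row=1 col=5 char='n'
After 9 (k): row=0 col=5 char='_'
After 10 (j): row=1 col=5 char='n'
After 11 (gg): row=0 col=0 char='g'
After 12 (k): row=0 col=0 char='g'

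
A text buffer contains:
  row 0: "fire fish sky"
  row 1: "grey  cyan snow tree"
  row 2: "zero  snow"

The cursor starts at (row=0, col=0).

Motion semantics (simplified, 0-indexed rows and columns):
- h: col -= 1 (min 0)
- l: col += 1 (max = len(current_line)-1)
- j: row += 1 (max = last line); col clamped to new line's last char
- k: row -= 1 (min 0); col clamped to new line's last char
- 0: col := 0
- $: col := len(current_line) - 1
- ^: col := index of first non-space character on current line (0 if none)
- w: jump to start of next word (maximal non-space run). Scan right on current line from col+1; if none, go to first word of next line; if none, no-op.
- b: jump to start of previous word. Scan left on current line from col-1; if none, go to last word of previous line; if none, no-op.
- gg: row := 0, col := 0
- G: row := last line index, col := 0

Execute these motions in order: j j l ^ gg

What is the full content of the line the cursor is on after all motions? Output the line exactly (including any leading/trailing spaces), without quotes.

After 1 (j): row=1 col=0 char='g'
After 2 (j): row=2 col=0 char='z'
After 3 (l): row=2 col=1 char='e'
After 4 (^): row=2 col=0 char='z'
After 5 (gg): row=0 col=0 char='f'

Answer: fire fish sky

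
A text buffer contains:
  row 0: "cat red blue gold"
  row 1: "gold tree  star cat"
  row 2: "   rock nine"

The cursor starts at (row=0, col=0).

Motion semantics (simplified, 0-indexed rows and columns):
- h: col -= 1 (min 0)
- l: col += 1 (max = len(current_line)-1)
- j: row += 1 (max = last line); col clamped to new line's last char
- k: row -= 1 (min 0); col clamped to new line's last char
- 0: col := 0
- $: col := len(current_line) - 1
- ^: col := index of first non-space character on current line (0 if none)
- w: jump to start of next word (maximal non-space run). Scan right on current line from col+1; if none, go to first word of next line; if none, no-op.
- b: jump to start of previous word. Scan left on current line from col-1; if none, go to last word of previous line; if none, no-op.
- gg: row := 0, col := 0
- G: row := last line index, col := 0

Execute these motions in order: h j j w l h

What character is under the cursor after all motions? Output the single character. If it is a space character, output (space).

Answer: r

Derivation:
After 1 (h): row=0 col=0 char='c'
After 2 (j): row=1 col=0 char='g'
After 3 (j): row=2 col=0 char='_'
After 4 (w): row=2 col=3 char='r'
After 5 (l): row=2 col=4 char='o'
After 6 (h): row=2 col=3 char='r'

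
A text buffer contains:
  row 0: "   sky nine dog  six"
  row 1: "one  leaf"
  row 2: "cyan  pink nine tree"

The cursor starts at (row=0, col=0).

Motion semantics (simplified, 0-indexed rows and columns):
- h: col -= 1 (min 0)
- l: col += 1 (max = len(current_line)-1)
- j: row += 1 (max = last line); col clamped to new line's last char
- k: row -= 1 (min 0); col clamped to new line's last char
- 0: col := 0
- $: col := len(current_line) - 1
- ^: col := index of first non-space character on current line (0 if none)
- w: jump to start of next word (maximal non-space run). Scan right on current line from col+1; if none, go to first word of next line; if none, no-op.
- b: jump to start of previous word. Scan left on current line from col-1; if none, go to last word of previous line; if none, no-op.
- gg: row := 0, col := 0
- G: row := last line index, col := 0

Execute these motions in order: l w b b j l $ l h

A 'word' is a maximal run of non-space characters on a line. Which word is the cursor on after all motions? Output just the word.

After 1 (l): row=0 col=1 char='_'
After 2 (w): row=0 col=3 char='s'
After 3 (b): row=0 col=3 char='s'
After 4 (b): row=0 col=3 char='s'
After 5 (j): row=1 col=3 char='_'
After 6 (l): row=1 col=4 char='_'
After 7 ($): row=1 col=8 char='f'
After 8 (l): row=1 col=8 char='f'
After 9 (h): row=1 col=7 char='a'

Answer: leaf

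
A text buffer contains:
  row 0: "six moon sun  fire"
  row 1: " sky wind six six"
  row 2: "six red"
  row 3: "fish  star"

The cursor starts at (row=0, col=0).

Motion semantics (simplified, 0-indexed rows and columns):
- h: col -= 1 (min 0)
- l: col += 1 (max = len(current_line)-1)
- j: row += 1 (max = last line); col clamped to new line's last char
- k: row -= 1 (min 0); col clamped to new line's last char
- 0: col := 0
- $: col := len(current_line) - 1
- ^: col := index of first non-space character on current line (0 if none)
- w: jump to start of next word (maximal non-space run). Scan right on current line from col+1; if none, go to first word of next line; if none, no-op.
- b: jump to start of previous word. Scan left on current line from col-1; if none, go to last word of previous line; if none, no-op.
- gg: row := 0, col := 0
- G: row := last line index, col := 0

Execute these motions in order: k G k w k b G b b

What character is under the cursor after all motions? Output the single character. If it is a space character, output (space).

After 1 (k): row=0 col=0 char='s'
After 2 (G): row=3 col=0 char='f'
After 3 (k): row=2 col=0 char='s'
After 4 (w): row=2 col=4 char='r'
After 5 (k): row=1 col=4 char='_'
After 6 (b): row=1 col=1 char='s'
After 7 (G): row=3 col=0 char='f'
After 8 (b): row=2 col=4 char='r'
After 9 (b): row=2 col=0 char='s'

Answer: s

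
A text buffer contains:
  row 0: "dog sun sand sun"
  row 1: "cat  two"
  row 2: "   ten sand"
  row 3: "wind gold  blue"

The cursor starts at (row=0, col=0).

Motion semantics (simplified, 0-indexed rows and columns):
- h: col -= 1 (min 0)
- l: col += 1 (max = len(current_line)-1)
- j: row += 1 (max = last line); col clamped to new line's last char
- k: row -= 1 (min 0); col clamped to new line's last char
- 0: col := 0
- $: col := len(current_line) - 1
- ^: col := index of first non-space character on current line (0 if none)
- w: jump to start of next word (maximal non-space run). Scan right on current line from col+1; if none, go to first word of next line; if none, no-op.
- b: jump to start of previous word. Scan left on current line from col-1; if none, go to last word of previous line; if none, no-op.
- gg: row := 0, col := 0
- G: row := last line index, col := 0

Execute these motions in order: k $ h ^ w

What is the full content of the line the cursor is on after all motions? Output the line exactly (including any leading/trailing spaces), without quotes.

After 1 (k): row=0 col=0 char='d'
After 2 ($): row=0 col=15 char='n'
After 3 (h): row=0 col=14 char='u'
After 4 (^): row=0 col=0 char='d'
After 5 (w): row=0 col=4 char='s'

Answer: dog sun sand sun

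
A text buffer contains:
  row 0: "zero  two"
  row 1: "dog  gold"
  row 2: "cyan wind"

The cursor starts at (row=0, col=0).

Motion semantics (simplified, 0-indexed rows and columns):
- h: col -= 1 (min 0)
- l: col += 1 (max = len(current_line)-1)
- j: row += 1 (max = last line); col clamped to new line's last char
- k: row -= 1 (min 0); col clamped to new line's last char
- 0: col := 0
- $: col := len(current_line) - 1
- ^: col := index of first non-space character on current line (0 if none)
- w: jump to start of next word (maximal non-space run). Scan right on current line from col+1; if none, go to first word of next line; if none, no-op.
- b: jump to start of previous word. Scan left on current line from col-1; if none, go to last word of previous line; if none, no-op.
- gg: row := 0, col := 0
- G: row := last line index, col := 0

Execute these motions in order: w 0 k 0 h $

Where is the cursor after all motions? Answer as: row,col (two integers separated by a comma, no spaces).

Answer: 0,8

Derivation:
After 1 (w): row=0 col=6 char='t'
After 2 (0): row=0 col=0 char='z'
After 3 (k): row=0 col=0 char='z'
After 4 (0): row=0 col=0 char='z'
After 5 (h): row=0 col=0 char='z'
After 6 ($): row=0 col=8 char='o'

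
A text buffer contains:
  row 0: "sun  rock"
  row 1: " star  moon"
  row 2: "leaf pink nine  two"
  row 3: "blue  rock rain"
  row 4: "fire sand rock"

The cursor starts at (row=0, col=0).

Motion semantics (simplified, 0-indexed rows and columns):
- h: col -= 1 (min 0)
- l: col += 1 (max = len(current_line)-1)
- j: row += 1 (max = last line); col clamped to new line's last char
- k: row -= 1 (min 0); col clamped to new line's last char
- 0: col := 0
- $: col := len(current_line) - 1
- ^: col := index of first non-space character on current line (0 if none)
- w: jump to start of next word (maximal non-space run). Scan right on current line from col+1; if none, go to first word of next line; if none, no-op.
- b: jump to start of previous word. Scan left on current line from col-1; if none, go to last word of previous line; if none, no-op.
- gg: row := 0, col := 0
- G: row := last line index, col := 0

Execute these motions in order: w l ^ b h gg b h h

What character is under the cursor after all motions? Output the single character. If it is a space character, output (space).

Answer: s

Derivation:
After 1 (w): row=0 col=5 char='r'
After 2 (l): row=0 col=6 char='o'
After 3 (^): row=0 col=0 char='s'
After 4 (b): row=0 col=0 char='s'
After 5 (h): row=0 col=0 char='s'
After 6 (gg): row=0 col=0 char='s'
After 7 (b): row=0 col=0 char='s'
After 8 (h): row=0 col=0 char='s'
After 9 (h): row=0 col=0 char='s'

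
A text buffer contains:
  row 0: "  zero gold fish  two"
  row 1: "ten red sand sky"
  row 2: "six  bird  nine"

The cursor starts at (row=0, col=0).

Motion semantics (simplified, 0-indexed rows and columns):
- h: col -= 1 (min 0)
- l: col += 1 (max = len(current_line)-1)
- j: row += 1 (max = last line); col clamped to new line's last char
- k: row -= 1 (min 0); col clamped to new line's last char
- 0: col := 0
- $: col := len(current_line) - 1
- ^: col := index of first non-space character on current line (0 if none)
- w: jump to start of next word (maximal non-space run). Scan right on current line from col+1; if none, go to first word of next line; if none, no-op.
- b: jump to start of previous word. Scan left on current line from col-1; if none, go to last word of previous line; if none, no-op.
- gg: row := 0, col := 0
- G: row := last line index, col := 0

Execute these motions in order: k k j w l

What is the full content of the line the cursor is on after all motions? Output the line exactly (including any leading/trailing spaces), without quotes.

Answer: ten red sand sky

Derivation:
After 1 (k): row=0 col=0 char='_'
After 2 (k): row=0 col=0 char='_'
After 3 (j): row=1 col=0 char='t'
After 4 (w): row=1 col=4 char='r'
After 5 (l): row=1 col=5 char='e'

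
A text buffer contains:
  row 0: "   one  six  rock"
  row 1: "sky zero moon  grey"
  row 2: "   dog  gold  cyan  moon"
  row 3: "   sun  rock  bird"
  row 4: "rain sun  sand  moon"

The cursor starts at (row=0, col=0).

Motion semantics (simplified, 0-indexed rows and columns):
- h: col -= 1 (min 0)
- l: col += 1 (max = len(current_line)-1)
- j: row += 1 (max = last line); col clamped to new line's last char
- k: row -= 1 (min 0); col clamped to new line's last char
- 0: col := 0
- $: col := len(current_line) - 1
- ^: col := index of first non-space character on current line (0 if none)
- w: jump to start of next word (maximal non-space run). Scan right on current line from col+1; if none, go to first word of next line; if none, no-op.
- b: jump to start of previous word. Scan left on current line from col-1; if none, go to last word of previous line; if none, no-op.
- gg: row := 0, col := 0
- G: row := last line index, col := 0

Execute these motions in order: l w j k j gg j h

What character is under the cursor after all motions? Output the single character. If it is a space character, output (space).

After 1 (l): row=0 col=1 char='_'
After 2 (w): row=0 col=3 char='o'
After 3 (j): row=1 col=3 char='_'
After 4 (k): row=0 col=3 char='o'
After 5 (j): row=1 col=3 char='_'
After 6 (gg): row=0 col=0 char='_'
After 7 (j): row=1 col=0 char='s'
After 8 (h): row=1 col=0 char='s'

Answer: s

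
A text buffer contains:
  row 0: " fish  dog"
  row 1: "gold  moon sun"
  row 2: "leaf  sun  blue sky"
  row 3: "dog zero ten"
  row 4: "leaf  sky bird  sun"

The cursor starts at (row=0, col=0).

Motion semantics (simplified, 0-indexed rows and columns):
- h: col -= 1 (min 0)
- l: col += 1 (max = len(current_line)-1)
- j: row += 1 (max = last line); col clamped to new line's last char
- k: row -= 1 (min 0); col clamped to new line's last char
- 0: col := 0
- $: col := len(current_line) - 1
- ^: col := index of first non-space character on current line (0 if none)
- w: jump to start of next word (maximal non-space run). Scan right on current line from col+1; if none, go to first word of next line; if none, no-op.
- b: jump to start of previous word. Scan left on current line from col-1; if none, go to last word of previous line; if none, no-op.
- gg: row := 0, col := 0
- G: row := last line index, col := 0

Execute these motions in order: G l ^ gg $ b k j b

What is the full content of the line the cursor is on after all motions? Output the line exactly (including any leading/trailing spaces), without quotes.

Answer: gold  moon sun

Derivation:
After 1 (G): row=4 col=0 char='l'
After 2 (l): row=4 col=1 char='e'
After 3 (^): row=4 col=0 char='l'
After 4 (gg): row=0 col=0 char='_'
After 5 ($): row=0 col=9 char='g'
After 6 (b): row=0 col=7 char='d'
After 7 (k): row=0 col=7 char='d'
After 8 (j): row=1 col=7 char='o'
After 9 (b): row=1 col=6 char='m'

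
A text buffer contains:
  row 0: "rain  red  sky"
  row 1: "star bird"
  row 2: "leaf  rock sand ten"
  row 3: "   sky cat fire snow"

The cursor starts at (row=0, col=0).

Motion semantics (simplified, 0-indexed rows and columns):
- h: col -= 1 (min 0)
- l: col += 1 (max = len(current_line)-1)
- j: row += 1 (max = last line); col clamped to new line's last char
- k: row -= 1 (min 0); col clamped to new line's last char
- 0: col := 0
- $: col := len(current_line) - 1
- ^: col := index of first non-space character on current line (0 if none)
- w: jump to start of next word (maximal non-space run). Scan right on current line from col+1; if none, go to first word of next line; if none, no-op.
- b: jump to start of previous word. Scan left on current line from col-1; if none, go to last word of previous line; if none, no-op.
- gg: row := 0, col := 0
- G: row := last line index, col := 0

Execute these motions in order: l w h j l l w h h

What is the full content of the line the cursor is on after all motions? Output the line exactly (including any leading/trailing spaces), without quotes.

Answer: leaf  rock sand ten

Derivation:
After 1 (l): row=0 col=1 char='a'
After 2 (w): row=0 col=6 char='r'
After 3 (h): row=0 col=5 char='_'
After 4 (j): row=1 col=5 char='b'
After 5 (l): row=1 col=6 char='i'
After 6 (l): row=1 col=7 char='r'
After 7 (w): row=2 col=0 char='l'
After 8 (h): row=2 col=0 char='l'
After 9 (h): row=2 col=0 char='l'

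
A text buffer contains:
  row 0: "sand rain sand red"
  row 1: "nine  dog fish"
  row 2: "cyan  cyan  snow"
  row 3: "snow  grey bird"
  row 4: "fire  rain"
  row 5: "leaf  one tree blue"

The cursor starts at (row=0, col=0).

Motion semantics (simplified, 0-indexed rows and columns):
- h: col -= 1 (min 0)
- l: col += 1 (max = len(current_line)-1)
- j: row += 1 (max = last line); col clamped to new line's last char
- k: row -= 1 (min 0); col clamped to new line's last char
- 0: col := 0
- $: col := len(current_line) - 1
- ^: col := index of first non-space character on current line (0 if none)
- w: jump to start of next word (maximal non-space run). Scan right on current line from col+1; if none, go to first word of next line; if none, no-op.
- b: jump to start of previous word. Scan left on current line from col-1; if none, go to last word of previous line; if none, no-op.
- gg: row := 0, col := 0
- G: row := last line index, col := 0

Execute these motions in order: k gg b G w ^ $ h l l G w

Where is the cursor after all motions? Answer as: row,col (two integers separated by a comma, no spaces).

Answer: 5,6

Derivation:
After 1 (k): row=0 col=0 char='s'
After 2 (gg): row=0 col=0 char='s'
After 3 (b): row=0 col=0 char='s'
After 4 (G): row=5 col=0 char='l'
After 5 (w): row=5 col=6 char='o'
After 6 (^): row=5 col=0 char='l'
After 7 ($): row=5 col=18 char='e'
After 8 (h): row=5 col=17 char='u'
After 9 (l): row=5 col=18 char='e'
After 10 (l): row=5 col=18 char='e'
After 11 (G): row=5 col=0 char='l'
After 12 (w): row=5 col=6 char='o'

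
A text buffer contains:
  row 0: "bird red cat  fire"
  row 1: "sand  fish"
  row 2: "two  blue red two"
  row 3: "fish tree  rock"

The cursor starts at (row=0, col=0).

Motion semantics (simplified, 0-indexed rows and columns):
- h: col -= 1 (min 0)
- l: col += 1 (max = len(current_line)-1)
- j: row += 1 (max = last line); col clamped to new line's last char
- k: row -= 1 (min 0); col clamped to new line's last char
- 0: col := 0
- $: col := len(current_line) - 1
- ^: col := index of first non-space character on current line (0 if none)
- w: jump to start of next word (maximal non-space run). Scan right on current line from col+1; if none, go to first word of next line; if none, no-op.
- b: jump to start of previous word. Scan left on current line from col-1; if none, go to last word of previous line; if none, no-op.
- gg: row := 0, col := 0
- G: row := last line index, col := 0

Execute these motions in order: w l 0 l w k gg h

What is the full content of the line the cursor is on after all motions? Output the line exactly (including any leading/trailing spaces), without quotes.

After 1 (w): row=0 col=5 char='r'
After 2 (l): row=0 col=6 char='e'
After 3 (0): row=0 col=0 char='b'
After 4 (l): row=0 col=1 char='i'
After 5 (w): row=0 col=5 char='r'
After 6 (k): row=0 col=5 char='r'
After 7 (gg): row=0 col=0 char='b'
After 8 (h): row=0 col=0 char='b'

Answer: bird red cat  fire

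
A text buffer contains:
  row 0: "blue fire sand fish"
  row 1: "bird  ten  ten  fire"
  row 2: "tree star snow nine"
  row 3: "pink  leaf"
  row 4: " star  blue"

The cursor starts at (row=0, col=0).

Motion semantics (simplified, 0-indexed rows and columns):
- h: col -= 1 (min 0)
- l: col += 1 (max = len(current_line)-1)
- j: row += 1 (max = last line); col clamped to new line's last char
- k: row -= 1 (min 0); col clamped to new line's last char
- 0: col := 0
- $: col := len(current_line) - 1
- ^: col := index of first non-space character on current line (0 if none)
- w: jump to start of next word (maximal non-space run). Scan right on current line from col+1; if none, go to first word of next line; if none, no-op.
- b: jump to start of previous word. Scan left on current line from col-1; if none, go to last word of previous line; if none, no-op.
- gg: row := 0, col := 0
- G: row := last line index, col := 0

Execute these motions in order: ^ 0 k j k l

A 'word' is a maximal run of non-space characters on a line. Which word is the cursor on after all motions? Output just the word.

Answer: blue

Derivation:
After 1 (^): row=0 col=0 char='b'
After 2 (0): row=0 col=0 char='b'
After 3 (k): row=0 col=0 char='b'
After 4 (j): row=1 col=0 char='b'
After 5 (k): row=0 col=0 char='b'
After 6 (l): row=0 col=1 char='l'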